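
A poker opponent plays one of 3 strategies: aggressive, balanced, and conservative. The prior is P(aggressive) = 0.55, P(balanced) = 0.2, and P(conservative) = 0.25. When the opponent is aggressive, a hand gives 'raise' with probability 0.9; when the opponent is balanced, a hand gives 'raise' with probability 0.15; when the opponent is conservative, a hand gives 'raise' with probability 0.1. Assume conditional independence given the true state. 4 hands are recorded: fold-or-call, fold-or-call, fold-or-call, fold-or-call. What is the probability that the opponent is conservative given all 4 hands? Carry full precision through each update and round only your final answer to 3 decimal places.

After 'fold-or-call': normaliser = 0.1·0.5500 + 0.85·0.2000 + 0.9·0.2500; P(aggressive) ≈ 0.1222, P(balanced) ≈ 0.3778, P(conservative) ≈ 0.5000
After 'fold-or-call': normaliser = 0.1·0.1222 + 0.85·0.3778 + 0.9·0.5000; P(aggressive) ≈ 0.0156, P(balanced) ≈ 0.4099, P(conservative) ≈ 0.5745
After 'fold-or-call': normaliser = 0.1·0.0156 + 0.85·0.4099 + 0.9·0.5745; P(aggressive) ≈ 0.0018, P(balanced) ≈ 0.4019, P(conservative) ≈ 0.5963
After 'fold-or-call': normaliser = 0.1·0.0018 + 0.85·0.4019 + 0.9·0.5963; P(aggressive) ≈ 0.0002, P(balanced) ≈ 0.3889, P(conservative) ≈ 0.6109

0.611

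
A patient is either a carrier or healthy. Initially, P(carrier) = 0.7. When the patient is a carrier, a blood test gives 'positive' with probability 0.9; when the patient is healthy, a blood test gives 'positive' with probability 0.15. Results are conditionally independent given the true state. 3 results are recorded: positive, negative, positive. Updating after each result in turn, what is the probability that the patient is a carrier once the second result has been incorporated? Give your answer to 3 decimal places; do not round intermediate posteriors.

Each posterior becomes the prior for the next update.
After 'positive': P(carrier) = 0.9·0.7000 / (0.9·0.7000 + 0.15·0.3000) ≈ 0.9333
After 'negative': P(carrier) = 0.1·0.9333 / (0.1·0.9333 + 0.85·0.0667) ≈ 0.6222

0.622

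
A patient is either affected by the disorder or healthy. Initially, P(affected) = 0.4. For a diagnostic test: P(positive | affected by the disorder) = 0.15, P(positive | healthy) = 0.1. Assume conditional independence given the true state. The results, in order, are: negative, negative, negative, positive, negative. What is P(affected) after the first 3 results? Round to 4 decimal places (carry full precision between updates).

After 'negative': P(affected) = 0.85·0.4000 / (0.85·0.4000 + 0.9·0.6000) ≈ 0.3864
After 'negative': P(affected) = 0.85·0.3864 / (0.85·0.3864 + 0.9·0.6136) ≈ 0.3729
After 'negative': P(affected) = 0.85·0.3729 / (0.85·0.3729 + 0.9·0.6271) ≈ 0.3596

0.3596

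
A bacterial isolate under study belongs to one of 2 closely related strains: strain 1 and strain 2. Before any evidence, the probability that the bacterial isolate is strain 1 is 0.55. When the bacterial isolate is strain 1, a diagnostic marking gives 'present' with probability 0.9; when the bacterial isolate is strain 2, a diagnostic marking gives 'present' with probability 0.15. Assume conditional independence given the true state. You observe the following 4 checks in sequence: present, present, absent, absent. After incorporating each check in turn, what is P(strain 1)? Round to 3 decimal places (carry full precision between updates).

After 'present': P(strain 1) = 0.9·0.5500 / (0.9·0.5500 + 0.15·0.4500) ≈ 0.8800
After 'present': P(strain 1) = 0.9·0.8800 / (0.9·0.8800 + 0.15·0.1200) ≈ 0.9778
After 'absent': P(strain 1) = 0.1·0.9778 / (0.1·0.9778 + 0.85·0.0222) ≈ 0.8381
After 'absent': P(strain 1) = 0.1·0.8381 / (0.1·0.8381 + 0.85·0.1619) ≈ 0.3785

0.378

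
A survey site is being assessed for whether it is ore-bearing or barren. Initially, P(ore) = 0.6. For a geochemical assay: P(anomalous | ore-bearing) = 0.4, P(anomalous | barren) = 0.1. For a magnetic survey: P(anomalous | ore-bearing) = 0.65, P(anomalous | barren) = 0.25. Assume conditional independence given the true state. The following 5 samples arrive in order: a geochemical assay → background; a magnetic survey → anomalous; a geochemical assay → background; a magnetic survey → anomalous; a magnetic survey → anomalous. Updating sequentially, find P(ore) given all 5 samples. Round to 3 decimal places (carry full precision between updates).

Apply Bayes' rule sequentially, carrying P(ore) forward.
After a geochemical assay='background': P(ore) = 0.6·0.6000 / (0.6·0.6000 + 0.9·0.4000) ≈ 0.5000
After a magnetic survey='anomalous': P(ore) = 0.65·0.5000 / (0.65·0.5000 + 0.25·0.5000) ≈ 0.7222
After a geochemical assay='background': P(ore) = 0.6·0.7222 / (0.6·0.7222 + 0.9·0.2778) ≈ 0.6341
After a magnetic survey='anomalous': P(ore) = 0.65·0.6341 / (0.65·0.6341 + 0.25·0.3659) ≈ 0.8184
After a magnetic survey='anomalous': P(ore) = 0.65·0.8184 / (0.65·0.8184 + 0.25·0.1816) ≈ 0.9214

0.921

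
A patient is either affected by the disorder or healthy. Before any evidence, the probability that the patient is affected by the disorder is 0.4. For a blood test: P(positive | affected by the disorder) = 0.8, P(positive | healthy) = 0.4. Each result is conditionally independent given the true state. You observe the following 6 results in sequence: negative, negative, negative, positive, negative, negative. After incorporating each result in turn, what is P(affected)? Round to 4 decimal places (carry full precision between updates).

After 'negative': P(affected) = 0.2·0.4000 / (0.2·0.4000 + 0.6·0.6000) ≈ 0.1818
After 'negative': P(affected) = 0.2·0.1818 / (0.2·0.1818 + 0.6·0.8182) ≈ 0.0690
After 'negative': P(affected) = 0.2·0.0690 / (0.2·0.0690 + 0.6·0.9310) ≈ 0.0241
After 'positive': P(affected) = 0.8·0.0241 / (0.8·0.0241 + 0.4·0.9759) ≈ 0.0471
After 'negative': P(affected) = 0.2·0.0471 / (0.2·0.0471 + 0.6·0.9529) ≈ 0.0162
After 'negative': P(affected) = 0.2·0.0162 / (0.2·0.0162 + 0.6·0.9838) ≈ 0.0055

0.0055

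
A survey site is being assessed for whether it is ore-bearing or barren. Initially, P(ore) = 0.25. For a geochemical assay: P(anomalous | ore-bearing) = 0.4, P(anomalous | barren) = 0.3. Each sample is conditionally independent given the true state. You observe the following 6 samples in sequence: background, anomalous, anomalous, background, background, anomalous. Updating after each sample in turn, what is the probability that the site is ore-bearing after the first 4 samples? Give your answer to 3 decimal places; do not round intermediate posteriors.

0.303

After 'background': P(ore) = 0.6·0.2500 / (0.6·0.2500 + 0.7·0.7500) ≈ 0.2222
After 'anomalous': P(ore) = 0.4·0.2222 / (0.4·0.2222 + 0.3·0.7778) ≈ 0.2759
After 'anomalous': P(ore) = 0.4·0.2759 / (0.4·0.2759 + 0.3·0.7241) ≈ 0.3368
After 'background': P(ore) = 0.6·0.3368 / (0.6·0.3368 + 0.7·0.6632) ≈ 0.3033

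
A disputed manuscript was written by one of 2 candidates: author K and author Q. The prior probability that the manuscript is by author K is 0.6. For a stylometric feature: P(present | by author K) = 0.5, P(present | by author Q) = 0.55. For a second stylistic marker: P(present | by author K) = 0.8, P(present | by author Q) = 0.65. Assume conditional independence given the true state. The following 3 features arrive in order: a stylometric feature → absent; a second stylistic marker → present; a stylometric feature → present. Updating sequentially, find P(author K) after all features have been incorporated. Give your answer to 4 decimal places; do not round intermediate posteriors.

0.6509

After a stylometric feature='absent': P(author K) = 0.5·0.6000 / (0.5·0.6000 + 0.45·0.4000) ≈ 0.6250
After a second stylistic marker='present': P(author K) = 0.8·0.6250 / (0.8·0.6250 + 0.65·0.3750) ≈ 0.6723
After a stylometric feature='present': P(author K) = 0.5·0.6723 / (0.5·0.6723 + 0.55·0.3277) ≈ 0.6509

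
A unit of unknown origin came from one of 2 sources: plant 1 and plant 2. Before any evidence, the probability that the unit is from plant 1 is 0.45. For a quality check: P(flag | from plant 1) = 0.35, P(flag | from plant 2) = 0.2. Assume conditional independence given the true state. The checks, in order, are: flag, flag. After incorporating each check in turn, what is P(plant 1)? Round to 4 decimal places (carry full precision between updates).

After 'flag': P(plant 1) = 0.35·0.4500 / (0.35·0.4500 + 0.2·0.5500) ≈ 0.5888
After 'flag': P(plant 1) = 0.35·0.5888 / (0.35·0.5888 + 0.2·0.4112) ≈ 0.7147

0.7147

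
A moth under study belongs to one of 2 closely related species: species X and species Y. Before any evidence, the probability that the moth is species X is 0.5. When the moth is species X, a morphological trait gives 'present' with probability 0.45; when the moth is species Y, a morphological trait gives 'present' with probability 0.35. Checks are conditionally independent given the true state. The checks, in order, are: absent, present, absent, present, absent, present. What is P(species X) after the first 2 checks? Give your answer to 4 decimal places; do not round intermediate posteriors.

0.5211

After 'absent': P(species X) = 0.55·0.5000 / (0.55·0.5000 + 0.65·0.5000) ≈ 0.4583
After 'present': P(species X) = 0.45·0.4583 / (0.45·0.4583 + 0.35·0.5417) ≈ 0.5211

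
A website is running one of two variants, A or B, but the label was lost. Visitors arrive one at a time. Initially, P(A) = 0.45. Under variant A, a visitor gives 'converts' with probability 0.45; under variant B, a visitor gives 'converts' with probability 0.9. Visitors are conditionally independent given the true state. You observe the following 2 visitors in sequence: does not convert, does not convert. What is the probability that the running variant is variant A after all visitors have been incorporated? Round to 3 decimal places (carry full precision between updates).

0.961

Each posterior becomes the prior for the next update.
After 'does not convert': P(A) = 0.55·0.4500 / (0.55·0.4500 + 0.1·0.5500) ≈ 0.8182
After 'does not convert': P(A) = 0.55·0.8182 / (0.55·0.8182 + 0.1·0.1818) ≈ 0.9612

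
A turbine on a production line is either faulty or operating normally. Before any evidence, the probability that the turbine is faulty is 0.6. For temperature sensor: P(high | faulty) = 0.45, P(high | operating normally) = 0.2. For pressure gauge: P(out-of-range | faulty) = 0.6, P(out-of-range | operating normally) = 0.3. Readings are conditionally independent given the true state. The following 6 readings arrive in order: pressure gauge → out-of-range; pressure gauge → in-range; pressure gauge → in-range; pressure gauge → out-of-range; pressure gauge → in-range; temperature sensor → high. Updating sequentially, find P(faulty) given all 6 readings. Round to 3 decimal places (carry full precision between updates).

After pressure gauge='out-of-range': P(faulty) = 0.6·0.6000 / (0.6·0.6000 + 0.3·0.4000) ≈ 0.7500
After pressure gauge='in-range': P(faulty) = 0.4·0.7500 / (0.4·0.7500 + 0.7·0.2500) ≈ 0.6316
After pressure gauge='in-range': P(faulty) = 0.4·0.6316 / (0.4·0.6316 + 0.7·0.3684) ≈ 0.4948
After pressure gauge='out-of-range': P(faulty) = 0.6·0.4948 / (0.6·0.4948 + 0.3·0.5052) ≈ 0.6621
After pressure gauge='in-range': P(faulty) = 0.4·0.6621 / (0.4·0.6621 + 0.7·0.3379) ≈ 0.5282
After temperature sensor='high': P(faulty) = 0.45·0.5282 / (0.45·0.5282 + 0.2·0.4718) ≈ 0.7158

0.716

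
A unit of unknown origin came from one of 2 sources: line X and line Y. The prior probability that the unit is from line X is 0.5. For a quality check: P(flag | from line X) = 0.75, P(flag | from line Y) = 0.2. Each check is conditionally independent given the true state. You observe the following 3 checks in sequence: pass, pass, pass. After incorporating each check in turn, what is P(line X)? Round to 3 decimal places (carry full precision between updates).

After 'pass': P(line X) = 0.25·0.5000 / (0.25·0.5000 + 0.8·0.5000) ≈ 0.2381
After 'pass': P(line X) = 0.25·0.2381 / (0.25·0.2381 + 0.8·0.7619) ≈ 0.0890
After 'pass': P(line X) = 0.25·0.0890 / (0.25·0.0890 + 0.8·0.9110) ≈ 0.0296

0.030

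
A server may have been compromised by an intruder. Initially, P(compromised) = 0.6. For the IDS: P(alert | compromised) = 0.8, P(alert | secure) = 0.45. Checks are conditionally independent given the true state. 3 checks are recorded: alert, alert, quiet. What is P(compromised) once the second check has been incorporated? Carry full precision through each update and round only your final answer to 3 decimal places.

Apply Bayes' rule sequentially, carrying P(compromised) forward.
After 'alert': P(compromised) = 0.8·0.6000 / (0.8·0.6000 + 0.45·0.4000) ≈ 0.7273
After 'alert': P(compromised) = 0.8·0.7273 / (0.8·0.7273 + 0.45·0.2727) ≈ 0.8258

0.826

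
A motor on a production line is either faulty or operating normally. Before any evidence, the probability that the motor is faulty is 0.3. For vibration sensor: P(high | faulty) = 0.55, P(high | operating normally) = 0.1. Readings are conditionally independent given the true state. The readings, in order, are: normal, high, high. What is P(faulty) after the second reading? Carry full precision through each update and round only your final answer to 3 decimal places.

After 'normal': P(faulty) = 0.45·0.3000 / (0.45·0.3000 + 0.9·0.7000) ≈ 0.1765
After 'high': P(faulty) = 0.55·0.1765 / (0.55·0.1765 + 0.1·0.8235) ≈ 0.5410

0.541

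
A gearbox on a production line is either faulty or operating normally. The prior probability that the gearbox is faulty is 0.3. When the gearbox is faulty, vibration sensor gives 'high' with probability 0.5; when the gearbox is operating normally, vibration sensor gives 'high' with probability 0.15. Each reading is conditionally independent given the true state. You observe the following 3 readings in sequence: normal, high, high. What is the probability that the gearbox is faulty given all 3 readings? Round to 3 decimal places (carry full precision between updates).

0.737

Each posterior becomes the prior for the next update.
After 'normal': P(faulty) = 0.5·0.3000 / (0.5·0.3000 + 0.85·0.7000) ≈ 0.2013
After 'high': P(faulty) = 0.5·0.2013 / (0.5·0.2013 + 0.15·0.7987) ≈ 0.4566
After 'high': P(faulty) = 0.5·0.4566 / (0.5·0.4566 + 0.15·0.5434) ≈ 0.7369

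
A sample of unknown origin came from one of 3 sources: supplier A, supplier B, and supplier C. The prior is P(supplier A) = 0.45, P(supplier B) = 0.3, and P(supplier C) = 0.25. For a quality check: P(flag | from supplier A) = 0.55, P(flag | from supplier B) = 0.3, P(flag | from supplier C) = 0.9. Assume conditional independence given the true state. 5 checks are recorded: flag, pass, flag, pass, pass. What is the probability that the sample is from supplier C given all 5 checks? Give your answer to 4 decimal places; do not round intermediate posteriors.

0.0093

After 'flag': normaliser = 0.55·0.4500 + 0.3·0.3000 + 0.9·0.2500; P(supplier A) ≈ 0.4400, P(supplier B) ≈ 0.1600, P(supplier C) ≈ 0.4000
After 'pass': normaliser = 0.45·0.4400 + 0.7·0.1600 + 0.1·0.4000; P(supplier A) ≈ 0.5657, P(supplier B) ≈ 0.3200, P(supplier C) ≈ 0.1143
After 'flag': normaliser = 0.55·0.5657 + 0.3·0.3200 + 0.9·0.1143; P(supplier A) ≈ 0.6101, P(supplier B) ≈ 0.1882, P(supplier C) ≈ 0.2017
After 'pass': normaliser = 0.45·0.6101 + 0.7·0.1882 + 0.1·0.2017; P(supplier A) ≈ 0.6437, P(supplier B) ≈ 0.3090, P(supplier C) ≈ 0.0473
After 'pass': normaliser = 0.45·0.6437 + 0.7·0.3090 + 0.1·0.0473; P(supplier A) ≈ 0.5672, P(supplier B) ≈ 0.4235, P(supplier C) ≈ 0.0093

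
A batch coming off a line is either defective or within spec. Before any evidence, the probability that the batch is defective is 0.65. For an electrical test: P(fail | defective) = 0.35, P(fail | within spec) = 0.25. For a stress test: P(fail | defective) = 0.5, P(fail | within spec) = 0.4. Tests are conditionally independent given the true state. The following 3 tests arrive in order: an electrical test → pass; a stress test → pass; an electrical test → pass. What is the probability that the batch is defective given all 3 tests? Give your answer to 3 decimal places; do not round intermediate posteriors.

Apply Bayes' rule sequentially, carrying P(defective) forward.
After an electrical test='pass': P(defective) = 0.65·0.6500 / (0.65·0.6500 + 0.75·0.3500) ≈ 0.6168
After a stress test='pass': P(defective) = 0.5·0.6168 / (0.5·0.6168 + 0.6·0.3832) ≈ 0.5729
After an electrical test='pass': P(defective) = 0.65·0.5729 / (0.65·0.5729 + 0.75·0.4271) ≈ 0.5376

0.538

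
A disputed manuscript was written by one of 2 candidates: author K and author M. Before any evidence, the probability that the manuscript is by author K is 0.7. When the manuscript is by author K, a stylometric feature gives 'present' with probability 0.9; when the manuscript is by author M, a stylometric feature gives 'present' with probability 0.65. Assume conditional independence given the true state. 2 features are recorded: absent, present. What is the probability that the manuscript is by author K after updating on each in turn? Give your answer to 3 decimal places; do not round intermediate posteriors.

0.480

After 'absent': P(author K) = 0.1·0.7000 / (0.1·0.7000 + 0.35·0.3000) ≈ 0.4000
After 'present': P(author K) = 0.9·0.4000 / (0.9·0.4000 + 0.65·0.6000) ≈ 0.4800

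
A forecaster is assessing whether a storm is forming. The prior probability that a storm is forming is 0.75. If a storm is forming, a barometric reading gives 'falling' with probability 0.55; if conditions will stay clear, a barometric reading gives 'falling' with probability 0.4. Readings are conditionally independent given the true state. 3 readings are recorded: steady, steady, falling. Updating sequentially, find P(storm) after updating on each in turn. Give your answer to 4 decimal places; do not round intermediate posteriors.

Apply Bayes' rule sequentially, carrying P(storm) forward.
After 'steady': P(storm) = 0.45·0.7500 / (0.45·0.7500 + 0.6·0.2500) ≈ 0.6923
After 'steady': P(storm) = 0.45·0.6923 / (0.45·0.6923 + 0.6·0.3077) ≈ 0.6279
After 'falling': P(storm) = 0.55·0.6279 / (0.55·0.6279 + 0.4·0.3721) ≈ 0.6988

0.6988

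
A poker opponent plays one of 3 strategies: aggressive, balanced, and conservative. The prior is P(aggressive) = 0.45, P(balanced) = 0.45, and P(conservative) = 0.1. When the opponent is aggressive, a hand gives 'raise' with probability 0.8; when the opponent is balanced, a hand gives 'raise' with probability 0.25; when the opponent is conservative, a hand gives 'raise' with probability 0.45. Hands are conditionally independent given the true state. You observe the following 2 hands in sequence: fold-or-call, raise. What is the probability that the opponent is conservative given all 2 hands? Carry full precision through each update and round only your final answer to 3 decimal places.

0.137

After 'fold-or-call': normaliser = 0.2·0.4500 + 0.75·0.4500 + 0.55·0.1000; P(aggressive) ≈ 0.1865, P(balanced) ≈ 0.6995, P(conservative) ≈ 0.1140
After 'raise': normaliser = 0.8·0.1865 + 0.25·0.6995 + 0.45·0.1140; P(aggressive) ≈ 0.3975, P(balanced) ≈ 0.4658, P(conservative) ≈ 0.1366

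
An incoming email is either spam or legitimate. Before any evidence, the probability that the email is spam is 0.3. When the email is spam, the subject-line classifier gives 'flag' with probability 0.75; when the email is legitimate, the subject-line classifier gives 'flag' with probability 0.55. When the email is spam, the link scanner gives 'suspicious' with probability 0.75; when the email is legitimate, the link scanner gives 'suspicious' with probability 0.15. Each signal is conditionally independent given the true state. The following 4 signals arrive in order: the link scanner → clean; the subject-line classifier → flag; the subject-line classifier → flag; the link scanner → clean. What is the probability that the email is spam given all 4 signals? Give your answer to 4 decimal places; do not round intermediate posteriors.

Each posterior becomes the prior for the next update.
After the link scanner='clean': P(spam) = 0.25·0.3000 / (0.25·0.3000 + 0.85·0.7000) ≈ 0.1119
After the subject-line classifier='flag': P(spam) = 0.75·0.1119 / (0.75·0.1119 + 0.55·0.8881) ≈ 0.1467
After the subject-line classifier='flag': P(spam) = 0.75·0.1467 / (0.75·0.1467 + 0.55·0.8533) ≈ 0.1899
After the link scanner='clean': P(spam) = 0.25·0.1899 / (0.25·0.1899 + 0.85·0.8101) ≈ 0.0645

0.0645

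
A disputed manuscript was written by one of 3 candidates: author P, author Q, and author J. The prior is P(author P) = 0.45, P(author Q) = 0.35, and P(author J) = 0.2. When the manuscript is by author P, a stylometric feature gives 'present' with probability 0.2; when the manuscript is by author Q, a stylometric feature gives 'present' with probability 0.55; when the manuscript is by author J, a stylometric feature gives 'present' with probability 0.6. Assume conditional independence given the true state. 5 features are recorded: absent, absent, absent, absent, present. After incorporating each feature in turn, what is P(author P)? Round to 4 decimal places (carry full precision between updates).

After 'absent': normaliser = 0.8·0.4500 + 0.45·0.3500 + 0.4·0.2000; P(author P) ≈ 0.6025, P(author Q) ≈ 0.2636, P(author J) ≈ 0.1339
After 'absent': normaliser = 0.8·0.6025 + 0.45·0.2636 + 0.4·0.1339; P(author P) ≈ 0.7368, P(author Q) ≈ 0.1813, P(author J) ≈ 0.0819
After 'absent': normaliser = 0.8·0.7368 + 0.45·0.1813 + 0.4·0.0819; P(author P) ≈ 0.8375, P(author Q) ≈ 0.1159, P(author J) ≈ 0.0465
After 'absent': normaliser = 0.8·0.8375 + 0.45·0.1159 + 0.4·0.0465; P(author P) ≈ 0.9045, P(author Q) ≈ 0.0704, P(author J) ≈ 0.0251
After 'present': normaliser = 0.2·0.9045 + 0.55·0.0704 + 0.6·0.0251; P(author P) ≈ 0.7707, P(author Q) ≈ 0.1650, P(author J) ≈ 0.0642

0.7707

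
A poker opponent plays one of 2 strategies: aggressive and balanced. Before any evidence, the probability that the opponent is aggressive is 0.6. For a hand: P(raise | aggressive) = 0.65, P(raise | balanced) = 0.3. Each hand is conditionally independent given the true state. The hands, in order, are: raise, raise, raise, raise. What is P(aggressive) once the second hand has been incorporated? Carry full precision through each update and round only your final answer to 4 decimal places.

0.8756

After 'raise': P(aggressive) = 0.65·0.6000 / (0.65·0.6000 + 0.3·0.4000) ≈ 0.7647
After 'raise': P(aggressive) = 0.65·0.7647 / (0.65·0.7647 + 0.3·0.2353) ≈ 0.8756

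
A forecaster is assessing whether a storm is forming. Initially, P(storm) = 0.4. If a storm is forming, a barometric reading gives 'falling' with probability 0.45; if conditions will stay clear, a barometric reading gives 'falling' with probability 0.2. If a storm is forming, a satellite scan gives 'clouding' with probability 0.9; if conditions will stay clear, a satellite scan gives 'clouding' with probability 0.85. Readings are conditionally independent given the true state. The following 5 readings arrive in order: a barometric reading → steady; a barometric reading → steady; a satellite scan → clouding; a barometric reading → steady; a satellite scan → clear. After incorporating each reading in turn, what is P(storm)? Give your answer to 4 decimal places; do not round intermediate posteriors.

After a barometric reading='steady': P(storm) = 0.55·0.4000 / (0.55·0.4000 + 0.8·0.6000) ≈ 0.3143
After a barometric reading='steady': P(storm) = 0.55·0.3143 / (0.55·0.3143 + 0.8·0.6857) ≈ 0.2396
After a satellite scan='clouding': P(storm) = 0.9·0.2396 / (0.9·0.2396 + 0.85·0.7604) ≈ 0.2502
After a barometric reading='steady': P(storm) = 0.55·0.2502 / (0.55·0.2502 + 0.8·0.7498) ≈ 0.1866
After a satellite scan='clear': P(storm) = 0.1·0.1866 / (0.1·0.1866 + 0.15·0.8134) ≈ 0.1326

0.1326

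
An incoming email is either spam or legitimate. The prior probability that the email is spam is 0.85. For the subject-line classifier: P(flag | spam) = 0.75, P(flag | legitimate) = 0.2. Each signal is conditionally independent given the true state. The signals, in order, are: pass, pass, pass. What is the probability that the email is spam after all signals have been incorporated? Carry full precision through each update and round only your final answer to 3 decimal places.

After 'pass': P(spam) = 0.25·0.8500 / (0.25·0.8500 + 0.8·0.1500) ≈ 0.6391
After 'pass': P(spam) = 0.25·0.6391 / (0.25·0.6391 + 0.8·0.3609) ≈ 0.3562
After 'pass': P(spam) = 0.25·0.3562 / (0.25·0.3562 + 0.8·0.6438) ≈ 0.1474

0.147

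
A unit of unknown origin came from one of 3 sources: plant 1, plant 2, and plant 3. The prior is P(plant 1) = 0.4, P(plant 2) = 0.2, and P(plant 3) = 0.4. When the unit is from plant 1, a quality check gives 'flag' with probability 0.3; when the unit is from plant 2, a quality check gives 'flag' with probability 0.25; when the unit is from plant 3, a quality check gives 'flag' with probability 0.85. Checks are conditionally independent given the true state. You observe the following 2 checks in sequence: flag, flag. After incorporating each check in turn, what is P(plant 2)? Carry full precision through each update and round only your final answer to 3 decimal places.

0.037

After 'flag': normaliser = 0.3·0.4000 + 0.25·0.2000 + 0.85·0.4000; P(plant 1) ≈ 0.2353, P(plant 2) ≈ 0.0980, P(plant 3) ≈ 0.6667
After 'flag': normaliser = 0.3·0.2353 + 0.25·0.0980 + 0.85·0.6667; P(plant 1) ≈ 0.1067, P(plant 2) ≈ 0.0370, P(plant 3) ≈ 0.8563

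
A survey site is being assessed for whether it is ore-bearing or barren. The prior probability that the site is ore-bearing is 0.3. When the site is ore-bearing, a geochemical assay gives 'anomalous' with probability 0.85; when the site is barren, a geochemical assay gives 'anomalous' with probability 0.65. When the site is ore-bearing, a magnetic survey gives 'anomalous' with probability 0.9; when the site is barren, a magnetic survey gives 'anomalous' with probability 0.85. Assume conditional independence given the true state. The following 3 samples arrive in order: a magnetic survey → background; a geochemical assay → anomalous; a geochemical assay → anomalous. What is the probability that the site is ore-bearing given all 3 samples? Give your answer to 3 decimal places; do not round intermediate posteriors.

After a magnetic survey='background': P(ore) = 0.1·0.3000 / (0.1·0.3000 + 0.15·0.7000) ≈ 0.2222
After a geochemical assay='anomalous': P(ore) = 0.85·0.2222 / (0.85·0.2222 + 0.65·0.7778) ≈ 0.2720
After a geochemical assay='anomalous': P(ore) = 0.85·0.2720 / (0.85·0.2720 + 0.65·0.7280) ≈ 0.3282

0.328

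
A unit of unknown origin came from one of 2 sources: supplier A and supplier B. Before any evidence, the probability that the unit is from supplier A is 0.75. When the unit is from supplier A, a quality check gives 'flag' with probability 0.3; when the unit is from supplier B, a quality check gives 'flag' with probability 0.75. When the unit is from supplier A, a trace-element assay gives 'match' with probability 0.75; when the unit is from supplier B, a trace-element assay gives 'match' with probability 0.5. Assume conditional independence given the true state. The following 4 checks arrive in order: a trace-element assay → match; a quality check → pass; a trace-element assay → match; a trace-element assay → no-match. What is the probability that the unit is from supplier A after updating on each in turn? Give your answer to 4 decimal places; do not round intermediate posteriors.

Apply Bayes' rule sequentially, carrying P(supplier A) forward.
After a trace-element assay='match': P(supplier A) = 0.75·0.7500 / (0.75·0.7500 + 0.5·0.2500) ≈ 0.8182
After a quality check='pass': P(supplier A) = 0.7·0.8182 / (0.7·0.8182 + 0.25·0.1818) ≈ 0.9265
After a trace-element assay='match': P(supplier A) = 0.75·0.9265 / (0.75·0.9265 + 0.5·0.0735) ≈ 0.9497
After a trace-element assay='no-match': P(supplier A) = 0.25·0.9497 / (0.25·0.9497 + 0.5·0.0503) ≈ 0.9043

0.9043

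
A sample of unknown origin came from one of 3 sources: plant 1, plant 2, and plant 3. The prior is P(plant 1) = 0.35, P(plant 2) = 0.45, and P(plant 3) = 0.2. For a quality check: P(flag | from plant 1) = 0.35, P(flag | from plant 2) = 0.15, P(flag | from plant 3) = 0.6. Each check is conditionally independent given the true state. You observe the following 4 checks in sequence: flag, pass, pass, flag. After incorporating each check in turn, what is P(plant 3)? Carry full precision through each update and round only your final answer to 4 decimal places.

After 'flag': normaliser = 0.35·0.3500 + 0.15·0.4500 + 0.6·0.2000; P(plant 1) ≈ 0.3952, P(plant 2) ≈ 0.2177, P(plant 3) ≈ 0.3871
After 'pass': normaliser = 0.65·0.3952 + 0.85·0.2177 + 0.4·0.3871; P(plant 1) ≈ 0.4304, P(plant 2) ≈ 0.3101, P(plant 3) ≈ 0.2595
After 'pass': normaliser = 0.65·0.4304 + 0.85·0.3101 + 0.4·0.2595; P(plant 1) ≈ 0.4323, P(plant 2) ≈ 0.4073, P(plant 3) ≈ 0.1604
After 'flag': normaliser = 0.35·0.4323 + 0.15·0.4073 + 0.6·0.1604; P(plant 1) ≈ 0.4902, P(plant 2) ≈ 0.1980, P(plant 3) ≈ 0.3118

0.3118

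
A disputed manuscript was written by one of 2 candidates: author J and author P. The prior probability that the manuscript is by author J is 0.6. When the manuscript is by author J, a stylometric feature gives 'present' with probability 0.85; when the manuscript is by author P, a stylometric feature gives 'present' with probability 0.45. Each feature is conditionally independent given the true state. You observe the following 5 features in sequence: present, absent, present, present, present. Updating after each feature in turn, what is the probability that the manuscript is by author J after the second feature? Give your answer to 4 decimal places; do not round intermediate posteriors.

Each posterior becomes the prior for the next update.
After 'present': P(author J) = 0.85·0.6000 / (0.85·0.6000 + 0.45·0.4000) ≈ 0.7391
After 'absent': P(author J) = 0.15·0.7391 / (0.15·0.7391 + 0.55·0.2609) ≈ 0.4359

0.4359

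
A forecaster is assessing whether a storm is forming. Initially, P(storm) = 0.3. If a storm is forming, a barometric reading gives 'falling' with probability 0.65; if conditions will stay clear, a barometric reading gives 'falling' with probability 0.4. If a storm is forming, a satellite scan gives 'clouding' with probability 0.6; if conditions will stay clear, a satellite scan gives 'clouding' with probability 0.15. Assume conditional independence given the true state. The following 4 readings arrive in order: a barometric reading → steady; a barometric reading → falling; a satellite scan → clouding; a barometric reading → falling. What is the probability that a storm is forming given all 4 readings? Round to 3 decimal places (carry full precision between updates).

0.725

After a barometric reading='steady': P(storm) = 0.35·0.3000 / (0.35·0.3000 + 0.6·0.7000) ≈ 0.2000
After a barometric reading='falling': P(storm) = 0.65·0.2000 / (0.65·0.2000 + 0.4·0.8000) ≈ 0.2889
After a satellite scan='clouding': P(storm) = 0.6·0.2889 / (0.6·0.2889 + 0.15·0.7111) ≈ 0.6190
After a barometric reading='falling': P(storm) = 0.65·0.6190 / (0.65·0.6190 + 0.4·0.3810) ≈ 0.7253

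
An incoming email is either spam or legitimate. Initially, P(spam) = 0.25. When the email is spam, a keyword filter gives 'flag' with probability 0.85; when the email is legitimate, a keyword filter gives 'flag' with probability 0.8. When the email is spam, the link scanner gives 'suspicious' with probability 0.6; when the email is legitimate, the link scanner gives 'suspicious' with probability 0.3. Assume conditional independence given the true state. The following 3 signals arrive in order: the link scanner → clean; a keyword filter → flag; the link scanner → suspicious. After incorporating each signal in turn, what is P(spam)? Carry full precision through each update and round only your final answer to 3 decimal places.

After the link scanner='clean': P(spam) = 0.4·0.2500 / (0.4·0.2500 + 0.7·0.7500) ≈ 0.1600
After a keyword filter='flag': P(spam) = 0.85·0.1600 / (0.85·0.1600 + 0.8·0.8400) ≈ 0.1683
After the link scanner='suspicious': P(spam) = 0.6·0.1683 / (0.6·0.1683 + 0.3·0.8317) ≈ 0.2881

0.288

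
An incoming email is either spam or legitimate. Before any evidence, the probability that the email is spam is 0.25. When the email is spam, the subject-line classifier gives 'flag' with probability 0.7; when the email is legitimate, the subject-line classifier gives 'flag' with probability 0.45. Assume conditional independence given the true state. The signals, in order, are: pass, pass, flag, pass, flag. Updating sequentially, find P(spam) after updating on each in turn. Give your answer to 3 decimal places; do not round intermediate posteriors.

0.116

After 'pass': P(spam) = 0.3·0.2500 / (0.3·0.2500 + 0.55·0.7500) ≈ 0.1538
After 'pass': P(spam) = 0.3·0.1538 / (0.3·0.1538 + 0.55·0.8462) ≈ 0.0902
After 'flag': P(spam) = 0.7·0.0902 / (0.7·0.0902 + 0.45·0.9098) ≈ 0.1337
After 'pass': P(spam) = 0.3·0.1337 / (0.3·0.1337 + 0.55·0.8663) ≈ 0.0776
After 'flag': P(spam) = 0.7·0.0776 / (0.7·0.0776 + 0.45·0.9224) ≈ 0.1157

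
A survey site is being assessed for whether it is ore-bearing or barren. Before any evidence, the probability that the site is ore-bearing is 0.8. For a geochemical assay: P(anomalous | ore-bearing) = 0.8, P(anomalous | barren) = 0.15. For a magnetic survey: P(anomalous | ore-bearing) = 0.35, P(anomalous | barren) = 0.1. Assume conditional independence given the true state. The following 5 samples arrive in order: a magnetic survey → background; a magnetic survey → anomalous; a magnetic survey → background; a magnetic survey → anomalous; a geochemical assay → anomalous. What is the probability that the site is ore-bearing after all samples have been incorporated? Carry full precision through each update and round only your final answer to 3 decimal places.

0.993

After a magnetic survey='background': P(ore) = 0.65·0.8000 / (0.65·0.8000 + 0.9·0.2000) ≈ 0.7429
After a magnetic survey='anomalous': P(ore) = 0.35·0.7429 / (0.35·0.7429 + 0.1·0.2571) ≈ 0.9100
After a magnetic survey='background': P(ore) = 0.65·0.9100 / (0.65·0.9100 + 0.9·0.0900) ≈ 0.8796
After a magnetic survey='anomalous': P(ore) = 0.35·0.8796 / (0.35·0.8796 + 0.1·0.1204) ≈ 0.9623
After a geochemical assay='anomalous': P(ore) = 0.8·0.9623 / (0.8·0.9623 + 0.15·0.0377) ≈ 0.9927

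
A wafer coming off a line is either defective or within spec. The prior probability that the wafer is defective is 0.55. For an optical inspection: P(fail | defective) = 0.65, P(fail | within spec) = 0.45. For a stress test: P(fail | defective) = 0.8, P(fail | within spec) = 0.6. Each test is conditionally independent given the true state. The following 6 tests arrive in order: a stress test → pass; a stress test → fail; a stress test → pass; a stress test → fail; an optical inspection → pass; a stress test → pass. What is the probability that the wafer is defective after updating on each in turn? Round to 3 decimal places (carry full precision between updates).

After a stress test='pass': P(defective) = 0.2·0.5500 / (0.2·0.5500 + 0.4·0.4500) ≈ 0.3793
After a stress test='fail': P(defective) = 0.8·0.3793 / (0.8·0.3793 + 0.6·0.6207) ≈ 0.4490
After a stress test='pass': P(defective) = 0.2·0.4490 / (0.2·0.4490 + 0.4·0.5510) ≈ 0.2895
After a stress test='fail': P(defective) = 0.8·0.2895 / (0.8·0.2895 + 0.6·0.7105) ≈ 0.3520
After an optical inspection='pass': P(defective) = 0.35·0.3520 / (0.35·0.3520 + 0.55·0.6480) ≈ 0.2569
After a stress test='pass': P(defective) = 0.2·0.2569 / (0.2·0.2569 + 0.4·0.7431) ≈ 0.1474

0.147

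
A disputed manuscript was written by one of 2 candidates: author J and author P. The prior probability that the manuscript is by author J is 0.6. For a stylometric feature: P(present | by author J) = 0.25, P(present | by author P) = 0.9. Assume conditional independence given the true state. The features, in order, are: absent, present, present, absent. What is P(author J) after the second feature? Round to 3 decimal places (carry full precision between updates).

Each posterior becomes the prior for the next update.
After 'absent': P(author J) = 0.75·0.6000 / (0.75·0.6000 + 0.1·0.4000) ≈ 0.9184
After 'present': P(author J) = 0.25·0.9184 / (0.25·0.9184 + 0.9·0.0816) ≈ 0.7576

0.758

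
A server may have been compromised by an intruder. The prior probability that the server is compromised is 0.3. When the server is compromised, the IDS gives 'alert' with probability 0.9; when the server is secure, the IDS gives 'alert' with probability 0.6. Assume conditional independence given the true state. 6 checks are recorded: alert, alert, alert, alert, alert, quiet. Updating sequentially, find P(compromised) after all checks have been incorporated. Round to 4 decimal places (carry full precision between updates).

After 'alert': P(compromised) = 0.9·0.3000 / (0.9·0.3000 + 0.6·0.7000) ≈ 0.3913
After 'alert': P(compromised) = 0.9·0.3913 / (0.9·0.3913 + 0.6·0.6087) ≈ 0.4909
After 'alert': P(compromised) = 0.9·0.4909 / (0.9·0.4909 + 0.6·0.5091) ≈ 0.5912
After 'alert': P(compromised) = 0.9·0.5912 / (0.9·0.5912 + 0.6·0.4088) ≈ 0.6845
After 'alert': P(compromised) = 0.9·0.6845 / (0.9·0.6845 + 0.6·0.3155) ≈ 0.7650
After 'quiet': P(compromised) = 0.1·0.7650 / (0.1·0.7650 + 0.4·0.2350) ≈ 0.4486

0.4486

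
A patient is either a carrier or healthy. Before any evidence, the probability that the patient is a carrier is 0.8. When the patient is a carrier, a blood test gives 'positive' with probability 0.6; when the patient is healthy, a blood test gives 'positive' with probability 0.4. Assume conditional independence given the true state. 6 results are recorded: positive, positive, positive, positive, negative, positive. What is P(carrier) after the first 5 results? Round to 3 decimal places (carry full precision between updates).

Apply Bayes' rule sequentially, carrying P(carrier) forward.
After 'positive': P(carrier) = 0.6·0.8000 / (0.6·0.8000 + 0.4·0.2000) ≈ 0.8571
After 'positive': P(carrier) = 0.6·0.8571 / (0.6·0.8571 + 0.4·0.1429) ≈ 0.9000
After 'positive': P(carrier) = 0.6·0.9000 / (0.6·0.9000 + 0.4·0.1000) ≈ 0.9310
After 'positive': P(carrier) = 0.6·0.9310 / (0.6·0.9310 + 0.4·0.0690) ≈ 0.9529
After 'negative': P(carrier) = 0.4·0.9529 / (0.4·0.9529 + 0.6·0.0471) ≈ 0.9310

0.931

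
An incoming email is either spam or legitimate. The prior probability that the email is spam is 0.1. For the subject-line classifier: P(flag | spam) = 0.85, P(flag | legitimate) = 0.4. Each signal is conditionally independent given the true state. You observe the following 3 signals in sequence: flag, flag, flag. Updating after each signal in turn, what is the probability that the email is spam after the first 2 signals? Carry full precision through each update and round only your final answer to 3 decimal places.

After 'flag': P(spam) = 0.85·0.1000 / (0.85·0.1000 + 0.4·0.9000) ≈ 0.1910
After 'flag': P(spam) = 0.85·0.1910 / (0.85·0.1910 + 0.4·0.8090) ≈ 0.3341

0.334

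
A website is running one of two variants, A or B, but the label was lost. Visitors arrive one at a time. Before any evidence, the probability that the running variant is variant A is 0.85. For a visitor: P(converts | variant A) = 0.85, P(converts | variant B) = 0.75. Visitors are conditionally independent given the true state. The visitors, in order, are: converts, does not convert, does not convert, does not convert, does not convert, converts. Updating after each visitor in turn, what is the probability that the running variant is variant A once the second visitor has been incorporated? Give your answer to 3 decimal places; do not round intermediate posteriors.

After 'converts': P(A) = 0.85·0.8500 / (0.85·0.8500 + 0.75·0.1500) ≈ 0.8653
After 'does not convert': P(A) = 0.15·0.8653 / (0.15·0.8653 + 0.25·0.1347) ≈ 0.7940

0.794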